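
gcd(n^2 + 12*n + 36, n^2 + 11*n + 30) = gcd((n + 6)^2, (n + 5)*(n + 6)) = n + 6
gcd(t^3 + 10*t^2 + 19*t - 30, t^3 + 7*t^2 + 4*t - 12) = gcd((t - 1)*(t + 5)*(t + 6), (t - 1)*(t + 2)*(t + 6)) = t^2 + 5*t - 6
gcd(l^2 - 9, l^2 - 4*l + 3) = l - 3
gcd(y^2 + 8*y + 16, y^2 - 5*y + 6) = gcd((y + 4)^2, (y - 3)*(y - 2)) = 1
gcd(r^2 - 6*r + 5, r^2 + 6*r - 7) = r - 1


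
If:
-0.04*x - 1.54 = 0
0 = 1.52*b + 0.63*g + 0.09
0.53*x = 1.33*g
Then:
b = 6.30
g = -15.34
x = -38.50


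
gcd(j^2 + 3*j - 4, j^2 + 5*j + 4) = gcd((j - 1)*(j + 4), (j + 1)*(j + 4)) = j + 4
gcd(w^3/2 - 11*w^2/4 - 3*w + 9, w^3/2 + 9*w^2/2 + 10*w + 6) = w + 2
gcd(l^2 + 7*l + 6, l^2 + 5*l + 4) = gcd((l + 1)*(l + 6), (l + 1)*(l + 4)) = l + 1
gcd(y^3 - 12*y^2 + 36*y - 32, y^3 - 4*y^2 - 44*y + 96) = y^2 - 10*y + 16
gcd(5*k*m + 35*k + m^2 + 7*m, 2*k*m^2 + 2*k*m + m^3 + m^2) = 1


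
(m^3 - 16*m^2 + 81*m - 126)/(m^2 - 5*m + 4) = (m^3 - 16*m^2 + 81*m - 126)/(m^2 - 5*m + 4)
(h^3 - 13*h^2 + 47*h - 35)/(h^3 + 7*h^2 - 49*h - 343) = (h^2 - 6*h + 5)/(h^2 + 14*h + 49)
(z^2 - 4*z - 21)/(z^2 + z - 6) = (z - 7)/(z - 2)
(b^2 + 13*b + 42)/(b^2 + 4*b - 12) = (b + 7)/(b - 2)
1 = 1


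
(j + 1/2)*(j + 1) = j^2 + 3*j/2 + 1/2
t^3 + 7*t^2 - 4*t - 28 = (t - 2)*(t + 2)*(t + 7)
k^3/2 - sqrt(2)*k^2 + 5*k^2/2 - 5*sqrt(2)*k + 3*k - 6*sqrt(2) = (k/2 + 1)*(k + 3)*(k - 2*sqrt(2))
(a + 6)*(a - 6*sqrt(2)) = a^2 - 6*sqrt(2)*a + 6*a - 36*sqrt(2)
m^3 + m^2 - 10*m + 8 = (m - 2)*(m - 1)*(m + 4)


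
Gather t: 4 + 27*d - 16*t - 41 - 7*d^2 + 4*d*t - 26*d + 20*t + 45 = -7*d^2 + d + t*(4*d + 4) + 8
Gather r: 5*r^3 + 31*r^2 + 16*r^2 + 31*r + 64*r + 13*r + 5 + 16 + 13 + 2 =5*r^3 + 47*r^2 + 108*r + 36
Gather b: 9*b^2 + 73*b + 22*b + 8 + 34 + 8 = 9*b^2 + 95*b + 50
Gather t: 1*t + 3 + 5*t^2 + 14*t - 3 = 5*t^2 + 15*t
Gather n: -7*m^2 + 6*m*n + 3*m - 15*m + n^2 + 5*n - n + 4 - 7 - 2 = -7*m^2 - 12*m + n^2 + n*(6*m + 4) - 5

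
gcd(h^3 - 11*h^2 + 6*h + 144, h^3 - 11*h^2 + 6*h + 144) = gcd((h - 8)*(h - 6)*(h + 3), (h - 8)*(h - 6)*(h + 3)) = h^3 - 11*h^2 + 6*h + 144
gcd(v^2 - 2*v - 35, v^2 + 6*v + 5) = v + 5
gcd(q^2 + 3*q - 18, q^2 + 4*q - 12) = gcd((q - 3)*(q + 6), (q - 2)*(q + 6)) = q + 6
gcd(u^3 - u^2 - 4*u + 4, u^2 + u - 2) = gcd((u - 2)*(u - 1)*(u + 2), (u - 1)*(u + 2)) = u^2 + u - 2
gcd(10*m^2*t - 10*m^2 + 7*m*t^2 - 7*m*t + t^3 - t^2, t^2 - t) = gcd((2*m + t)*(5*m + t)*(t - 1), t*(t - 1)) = t - 1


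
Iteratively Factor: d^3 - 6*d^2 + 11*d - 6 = (d - 2)*(d^2 - 4*d + 3) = (d - 3)*(d - 2)*(d - 1)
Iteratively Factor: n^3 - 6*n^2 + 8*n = (n - 2)*(n^2 - 4*n) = (n - 4)*(n - 2)*(n)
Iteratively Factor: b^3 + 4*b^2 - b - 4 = (b + 4)*(b^2 - 1) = (b - 1)*(b + 4)*(b + 1)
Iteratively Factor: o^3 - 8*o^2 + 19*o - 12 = (o - 4)*(o^2 - 4*o + 3) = (o - 4)*(o - 3)*(o - 1)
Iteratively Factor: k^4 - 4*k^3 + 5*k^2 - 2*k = (k - 2)*(k^3 - 2*k^2 + k) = k*(k - 2)*(k^2 - 2*k + 1) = k*(k - 2)*(k - 1)*(k - 1)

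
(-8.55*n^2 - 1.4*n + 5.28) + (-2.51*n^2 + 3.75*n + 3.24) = -11.06*n^2 + 2.35*n + 8.52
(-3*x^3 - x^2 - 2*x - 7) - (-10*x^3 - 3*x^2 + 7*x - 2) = 7*x^3 + 2*x^2 - 9*x - 5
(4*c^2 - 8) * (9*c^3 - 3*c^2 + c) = 36*c^5 - 12*c^4 - 68*c^3 + 24*c^2 - 8*c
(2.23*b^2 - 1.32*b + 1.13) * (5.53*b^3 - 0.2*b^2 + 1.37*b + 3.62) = 12.3319*b^5 - 7.7456*b^4 + 9.568*b^3 + 6.0382*b^2 - 3.2303*b + 4.0906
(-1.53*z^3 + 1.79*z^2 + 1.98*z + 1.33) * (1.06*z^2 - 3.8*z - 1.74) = -1.6218*z^5 + 7.7114*z^4 - 2.041*z^3 - 9.2288*z^2 - 8.4992*z - 2.3142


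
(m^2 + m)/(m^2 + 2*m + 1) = m/(m + 1)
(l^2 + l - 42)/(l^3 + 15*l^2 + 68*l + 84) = (l - 6)/(l^2 + 8*l + 12)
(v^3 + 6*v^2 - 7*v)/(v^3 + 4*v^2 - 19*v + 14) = v/(v - 2)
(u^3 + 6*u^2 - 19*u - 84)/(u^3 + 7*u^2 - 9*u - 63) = (u - 4)/(u - 3)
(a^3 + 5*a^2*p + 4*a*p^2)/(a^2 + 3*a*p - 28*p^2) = a*(a^2 + 5*a*p + 4*p^2)/(a^2 + 3*a*p - 28*p^2)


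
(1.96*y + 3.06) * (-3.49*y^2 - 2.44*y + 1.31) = -6.8404*y^3 - 15.4618*y^2 - 4.8988*y + 4.0086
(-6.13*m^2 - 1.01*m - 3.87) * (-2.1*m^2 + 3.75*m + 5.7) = 12.873*m^4 - 20.8665*m^3 - 30.6015*m^2 - 20.2695*m - 22.059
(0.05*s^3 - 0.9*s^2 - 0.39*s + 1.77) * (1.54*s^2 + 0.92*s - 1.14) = 0.077*s^5 - 1.34*s^4 - 1.4856*s^3 + 3.393*s^2 + 2.073*s - 2.0178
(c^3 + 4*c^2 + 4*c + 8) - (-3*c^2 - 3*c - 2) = c^3 + 7*c^2 + 7*c + 10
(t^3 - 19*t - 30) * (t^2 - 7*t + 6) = t^5 - 7*t^4 - 13*t^3 + 103*t^2 + 96*t - 180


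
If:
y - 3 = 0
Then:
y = 3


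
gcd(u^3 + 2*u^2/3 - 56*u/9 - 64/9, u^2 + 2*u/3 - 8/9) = u + 4/3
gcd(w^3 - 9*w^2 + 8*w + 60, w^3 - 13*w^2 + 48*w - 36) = w - 6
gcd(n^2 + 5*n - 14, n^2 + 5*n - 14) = n^2 + 5*n - 14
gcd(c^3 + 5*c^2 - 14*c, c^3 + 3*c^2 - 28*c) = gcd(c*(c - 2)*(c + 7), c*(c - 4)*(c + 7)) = c^2 + 7*c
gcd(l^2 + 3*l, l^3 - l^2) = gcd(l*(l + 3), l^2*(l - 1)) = l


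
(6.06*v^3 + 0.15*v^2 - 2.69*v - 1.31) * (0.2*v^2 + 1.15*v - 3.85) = 1.212*v^5 + 6.999*v^4 - 23.6965*v^3 - 3.933*v^2 + 8.85*v + 5.0435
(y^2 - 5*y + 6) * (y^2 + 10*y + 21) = y^4 + 5*y^3 - 23*y^2 - 45*y + 126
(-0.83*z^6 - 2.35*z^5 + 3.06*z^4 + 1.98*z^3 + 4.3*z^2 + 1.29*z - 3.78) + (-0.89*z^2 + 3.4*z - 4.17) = -0.83*z^6 - 2.35*z^5 + 3.06*z^4 + 1.98*z^3 + 3.41*z^2 + 4.69*z - 7.95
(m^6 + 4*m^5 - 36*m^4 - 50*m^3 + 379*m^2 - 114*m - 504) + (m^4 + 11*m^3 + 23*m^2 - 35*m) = m^6 + 4*m^5 - 35*m^4 - 39*m^3 + 402*m^2 - 149*m - 504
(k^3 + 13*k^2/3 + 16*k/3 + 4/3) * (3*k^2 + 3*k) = 3*k^5 + 16*k^4 + 29*k^3 + 20*k^2 + 4*k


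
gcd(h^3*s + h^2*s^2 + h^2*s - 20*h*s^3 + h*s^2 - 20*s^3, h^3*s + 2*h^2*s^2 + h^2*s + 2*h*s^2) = h*s + s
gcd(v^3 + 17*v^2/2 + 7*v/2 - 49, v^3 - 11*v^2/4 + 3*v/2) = v - 2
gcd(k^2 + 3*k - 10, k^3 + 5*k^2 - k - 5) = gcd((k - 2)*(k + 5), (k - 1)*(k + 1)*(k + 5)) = k + 5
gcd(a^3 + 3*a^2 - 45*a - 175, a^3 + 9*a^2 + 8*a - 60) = a + 5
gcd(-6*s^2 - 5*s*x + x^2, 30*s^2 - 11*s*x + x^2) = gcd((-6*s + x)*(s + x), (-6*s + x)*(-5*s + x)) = -6*s + x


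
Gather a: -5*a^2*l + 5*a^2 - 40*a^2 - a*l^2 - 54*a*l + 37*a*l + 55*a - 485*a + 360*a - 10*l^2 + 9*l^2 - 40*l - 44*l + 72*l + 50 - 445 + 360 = a^2*(-5*l - 35) + a*(-l^2 - 17*l - 70) - l^2 - 12*l - 35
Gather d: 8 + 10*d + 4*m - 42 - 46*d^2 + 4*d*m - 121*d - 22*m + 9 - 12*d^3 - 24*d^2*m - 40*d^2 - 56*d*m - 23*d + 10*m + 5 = -12*d^3 + d^2*(-24*m - 86) + d*(-52*m - 134) - 8*m - 20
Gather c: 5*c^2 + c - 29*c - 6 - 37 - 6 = 5*c^2 - 28*c - 49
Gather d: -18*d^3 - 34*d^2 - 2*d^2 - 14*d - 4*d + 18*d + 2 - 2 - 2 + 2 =-18*d^3 - 36*d^2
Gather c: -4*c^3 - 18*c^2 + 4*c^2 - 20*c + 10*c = -4*c^3 - 14*c^2 - 10*c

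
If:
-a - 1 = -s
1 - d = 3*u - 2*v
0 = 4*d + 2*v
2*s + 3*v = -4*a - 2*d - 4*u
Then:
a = -8*v/9 - 5/9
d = -v/2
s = 4/9 - 8*v/9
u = 5*v/6 + 1/3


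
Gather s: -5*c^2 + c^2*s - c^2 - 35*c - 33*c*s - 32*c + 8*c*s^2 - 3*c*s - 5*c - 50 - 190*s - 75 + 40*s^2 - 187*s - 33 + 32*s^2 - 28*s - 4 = -6*c^2 - 72*c + s^2*(8*c + 72) + s*(c^2 - 36*c - 405) - 162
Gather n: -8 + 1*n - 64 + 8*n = 9*n - 72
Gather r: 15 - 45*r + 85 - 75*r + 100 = 200 - 120*r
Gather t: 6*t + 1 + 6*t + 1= 12*t + 2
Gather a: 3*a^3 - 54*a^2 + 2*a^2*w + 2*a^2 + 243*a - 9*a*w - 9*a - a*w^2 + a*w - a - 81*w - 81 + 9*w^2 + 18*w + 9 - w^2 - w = 3*a^3 + a^2*(2*w - 52) + a*(-w^2 - 8*w + 233) + 8*w^2 - 64*w - 72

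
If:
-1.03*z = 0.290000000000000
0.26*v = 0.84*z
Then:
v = -0.91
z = -0.28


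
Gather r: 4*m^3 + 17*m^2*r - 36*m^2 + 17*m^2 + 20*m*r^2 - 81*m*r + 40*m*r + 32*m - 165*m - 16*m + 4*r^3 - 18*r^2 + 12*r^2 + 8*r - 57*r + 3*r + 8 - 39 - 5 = 4*m^3 - 19*m^2 - 149*m + 4*r^3 + r^2*(20*m - 6) + r*(17*m^2 - 41*m - 46) - 36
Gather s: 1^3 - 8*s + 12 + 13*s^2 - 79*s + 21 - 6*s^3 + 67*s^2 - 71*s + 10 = -6*s^3 + 80*s^2 - 158*s + 44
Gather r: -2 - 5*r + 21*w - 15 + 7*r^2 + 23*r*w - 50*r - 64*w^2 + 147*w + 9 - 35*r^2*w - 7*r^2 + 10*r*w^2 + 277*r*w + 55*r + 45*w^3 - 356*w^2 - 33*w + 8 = -35*r^2*w + r*(10*w^2 + 300*w) + 45*w^3 - 420*w^2 + 135*w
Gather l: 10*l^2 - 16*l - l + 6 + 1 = 10*l^2 - 17*l + 7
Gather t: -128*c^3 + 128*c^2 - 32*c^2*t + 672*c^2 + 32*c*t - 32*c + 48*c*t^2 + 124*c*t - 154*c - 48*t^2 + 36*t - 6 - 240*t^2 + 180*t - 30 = -128*c^3 + 800*c^2 - 186*c + t^2*(48*c - 288) + t*(-32*c^2 + 156*c + 216) - 36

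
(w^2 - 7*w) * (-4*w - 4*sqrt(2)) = -4*w^3 - 4*sqrt(2)*w^2 + 28*w^2 + 28*sqrt(2)*w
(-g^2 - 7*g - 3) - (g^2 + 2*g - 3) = -2*g^2 - 9*g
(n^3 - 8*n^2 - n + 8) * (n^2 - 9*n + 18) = n^5 - 17*n^4 + 89*n^3 - 127*n^2 - 90*n + 144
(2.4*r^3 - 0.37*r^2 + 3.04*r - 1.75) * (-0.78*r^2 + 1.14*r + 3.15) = -1.872*r^5 + 3.0246*r^4 + 4.767*r^3 + 3.6651*r^2 + 7.581*r - 5.5125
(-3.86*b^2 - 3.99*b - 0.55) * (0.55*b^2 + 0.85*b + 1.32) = -2.123*b^4 - 5.4755*b^3 - 8.7892*b^2 - 5.7343*b - 0.726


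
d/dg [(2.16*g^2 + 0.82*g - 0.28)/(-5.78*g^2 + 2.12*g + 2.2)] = (9.3188*g^2 + 6.2672*g + 2.3976)/(33.4084*g^4 - 24.5072*g^3 - 20.9376*g^2 + 9.328*g + 4.84)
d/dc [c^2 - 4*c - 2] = 2*c - 4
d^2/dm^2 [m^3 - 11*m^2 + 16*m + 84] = 6*m - 22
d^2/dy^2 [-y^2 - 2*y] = -2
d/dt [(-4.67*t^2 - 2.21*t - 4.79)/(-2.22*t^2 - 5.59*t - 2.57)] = (21.1991*t^2 + 2.7362*t - 21.0964)/(4.9284*t^4 + 24.8196*t^3 + 42.6589*t^2 + 28.7326*t + 6.6049)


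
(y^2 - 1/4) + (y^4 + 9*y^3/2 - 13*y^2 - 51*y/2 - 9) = y^4 + 9*y^3/2 - 12*y^2 - 51*y/2 - 37/4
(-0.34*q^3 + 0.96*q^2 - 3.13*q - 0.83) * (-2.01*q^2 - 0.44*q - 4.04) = 0.6834*q^5 - 1.78*q^4 + 7.2425*q^3 - 0.832900000000001*q^2 + 13.0104*q + 3.3532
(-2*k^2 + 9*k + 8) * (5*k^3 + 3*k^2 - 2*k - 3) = -10*k^5 + 39*k^4 + 71*k^3 + 12*k^2 - 43*k - 24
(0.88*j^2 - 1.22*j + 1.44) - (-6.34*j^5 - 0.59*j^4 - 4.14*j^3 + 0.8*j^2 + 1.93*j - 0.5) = 6.34*j^5 + 0.59*j^4 + 4.14*j^3 + 0.08*j^2 - 3.15*j + 1.94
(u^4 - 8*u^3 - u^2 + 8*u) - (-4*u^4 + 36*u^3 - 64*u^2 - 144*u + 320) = 5*u^4 - 44*u^3 + 63*u^2 + 152*u - 320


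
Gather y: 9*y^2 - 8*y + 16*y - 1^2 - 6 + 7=9*y^2 + 8*y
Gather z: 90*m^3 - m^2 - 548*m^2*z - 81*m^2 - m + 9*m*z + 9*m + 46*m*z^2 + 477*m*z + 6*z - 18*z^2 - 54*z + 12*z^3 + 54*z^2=90*m^3 - 82*m^2 + 8*m + 12*z^3 + z^2*(46*m + 36) + z*(-548*m^2 + 486*m - 48)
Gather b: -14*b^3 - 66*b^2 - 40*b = -14*b^3 - 66*b^2 - 40*b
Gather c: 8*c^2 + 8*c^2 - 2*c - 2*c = 16*c^2 - 4*c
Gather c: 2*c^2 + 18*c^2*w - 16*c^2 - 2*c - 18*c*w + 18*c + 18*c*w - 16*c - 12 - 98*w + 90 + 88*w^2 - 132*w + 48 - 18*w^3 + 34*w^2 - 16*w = c^2*(18*w - 14) - 18*w^3 + 122*w^2 - 246*w + 126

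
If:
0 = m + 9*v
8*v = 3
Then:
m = -27/8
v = 3/8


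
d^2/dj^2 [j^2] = 2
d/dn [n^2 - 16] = 2*n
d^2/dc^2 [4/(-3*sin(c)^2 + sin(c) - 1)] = 4*(36*sin(c)^4 - 9*sin(c)^3 - 65*sin(c)^2 + 19*sin(c) + 4)/(3*sin(c)^2 - sin(c) + 1)^3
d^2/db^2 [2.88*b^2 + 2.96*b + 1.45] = 5.76000000000000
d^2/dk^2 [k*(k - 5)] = 2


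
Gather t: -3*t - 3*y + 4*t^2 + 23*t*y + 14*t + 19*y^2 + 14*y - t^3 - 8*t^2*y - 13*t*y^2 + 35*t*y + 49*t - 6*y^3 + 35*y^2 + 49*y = -t^3 + t^2*(4 - 8*y) + t*(-13*y^2 + 58*y + 60) - 6*y^3 + 54*y^2 + 60*y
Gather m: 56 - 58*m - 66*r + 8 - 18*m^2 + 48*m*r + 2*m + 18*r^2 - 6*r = -18*m^2 + m*(48*r - 56) + 18*r^2 - 72*r + 64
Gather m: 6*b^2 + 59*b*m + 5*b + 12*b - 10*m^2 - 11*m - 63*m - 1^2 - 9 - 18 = 6*b^2 + 17*b - 10*m^2 + m*(59*b - 74) - 28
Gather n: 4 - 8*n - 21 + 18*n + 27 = 10*n + 10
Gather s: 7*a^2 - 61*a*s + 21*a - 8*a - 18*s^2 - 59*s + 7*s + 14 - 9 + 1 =7*a^2 + 13*a - 18*s^2 + s*(-61*a - 52) + 6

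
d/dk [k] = 1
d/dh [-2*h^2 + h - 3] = 1 - 4*h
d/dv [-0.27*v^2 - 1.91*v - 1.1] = -0.54*v - 1.91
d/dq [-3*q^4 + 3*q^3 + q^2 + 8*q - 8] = -12*q^3 + 9*q^2 + 2*q + 8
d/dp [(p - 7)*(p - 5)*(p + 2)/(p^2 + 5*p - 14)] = (p^4 + 10*p^3 - 103*p^2 + 140*p - 504)/(p^4 + 10*p^3 - 3*p^2 - 140*p + 196)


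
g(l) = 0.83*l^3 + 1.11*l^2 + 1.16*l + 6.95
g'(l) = 2.49*l^2 + 2.22*l + 1.16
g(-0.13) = 6.82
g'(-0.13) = 0.91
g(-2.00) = 2.43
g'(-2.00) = 6.68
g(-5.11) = -80.74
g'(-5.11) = 54.83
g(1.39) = 12.94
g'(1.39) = 9.06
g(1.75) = 16.83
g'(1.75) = 12.67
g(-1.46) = 5.04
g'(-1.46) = 3.23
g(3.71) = 68.92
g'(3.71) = 43.67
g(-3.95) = -31.47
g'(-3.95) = 31.24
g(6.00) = 233.15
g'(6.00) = 104.12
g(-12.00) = -1281.37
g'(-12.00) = 333.08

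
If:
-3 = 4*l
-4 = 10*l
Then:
No Solution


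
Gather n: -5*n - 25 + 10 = -5*n - 15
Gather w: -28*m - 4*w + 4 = -28*m - 4*w + 4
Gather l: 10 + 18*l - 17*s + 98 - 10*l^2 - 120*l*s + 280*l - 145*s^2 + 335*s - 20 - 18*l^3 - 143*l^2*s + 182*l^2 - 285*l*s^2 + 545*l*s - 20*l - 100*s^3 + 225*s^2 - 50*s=-18*l^3 + l^2*(172 - 143*s) + l*(-285*s^2 + 425*s + 278) - 100*s^3 + 80*s^2 + 268*s + 88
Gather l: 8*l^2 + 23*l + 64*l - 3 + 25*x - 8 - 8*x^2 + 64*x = 8*l^2 + 87*l - 8*x^2 + 89*x - 11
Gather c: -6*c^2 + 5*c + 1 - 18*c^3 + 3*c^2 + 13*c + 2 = -18*c^3 - 3*c^2 + 18*c + 3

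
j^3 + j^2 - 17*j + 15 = (j - 3)*(j - 1)*(j + 5)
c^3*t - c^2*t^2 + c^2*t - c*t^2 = c*(c - t)*(c*t + t)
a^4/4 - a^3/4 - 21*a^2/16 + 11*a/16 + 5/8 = (a/4 + 1/2)*(a - 5/2)*(a - 1)*(a + 1/2)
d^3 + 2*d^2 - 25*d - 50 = (d - 5)*(d + 2)*(d + 5)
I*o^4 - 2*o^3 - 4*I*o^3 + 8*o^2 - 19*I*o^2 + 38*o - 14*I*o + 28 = (o - 7)*(o + 2)*(o + 2*I)*(I*o + I)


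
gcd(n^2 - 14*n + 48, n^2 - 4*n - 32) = n - 8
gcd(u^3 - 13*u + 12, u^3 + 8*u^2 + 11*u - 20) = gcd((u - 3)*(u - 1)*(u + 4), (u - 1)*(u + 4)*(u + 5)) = u^2 + 3*u - 4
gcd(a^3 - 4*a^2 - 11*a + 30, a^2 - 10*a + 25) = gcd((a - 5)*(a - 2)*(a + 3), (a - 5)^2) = a - 5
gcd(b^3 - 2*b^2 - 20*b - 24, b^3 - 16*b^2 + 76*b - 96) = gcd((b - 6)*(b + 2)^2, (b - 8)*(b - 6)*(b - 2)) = b - 6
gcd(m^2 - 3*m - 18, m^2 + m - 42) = m - 6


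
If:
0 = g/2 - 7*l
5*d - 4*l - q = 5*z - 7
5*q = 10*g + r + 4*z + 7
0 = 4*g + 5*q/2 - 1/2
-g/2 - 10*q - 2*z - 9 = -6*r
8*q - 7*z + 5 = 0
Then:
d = 106831/36715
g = -5006/3147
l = -2503/22029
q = 8639/3147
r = 22742/3147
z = 12121/3147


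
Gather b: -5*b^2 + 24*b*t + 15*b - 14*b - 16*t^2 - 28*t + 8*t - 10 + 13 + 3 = -5*b^2 + b*(24*t + 1) - 16*t^2 - 20*t + 6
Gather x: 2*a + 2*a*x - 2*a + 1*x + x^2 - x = 2*a*x + x^2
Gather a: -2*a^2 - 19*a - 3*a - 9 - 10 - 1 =-2*a^2 - 22*a - 20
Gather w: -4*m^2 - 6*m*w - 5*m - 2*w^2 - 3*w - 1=-4*m^2 - 5*m - 2*w^2 + w*(-6*m - 3) - 1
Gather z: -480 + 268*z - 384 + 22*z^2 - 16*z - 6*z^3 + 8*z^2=-6*z^3 + 30*z^2 + 252*z - 864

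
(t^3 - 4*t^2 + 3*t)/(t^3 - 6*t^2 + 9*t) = (t - 1)/(t - 3)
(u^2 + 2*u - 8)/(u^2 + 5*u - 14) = (u + 4)/(u + 7)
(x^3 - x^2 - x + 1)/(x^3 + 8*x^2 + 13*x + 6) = (x^2 - 2*x + 1)/(x^2 + 7*x + 6)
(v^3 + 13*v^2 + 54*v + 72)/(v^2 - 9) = (v^2 + 10*v + 24)/(v - 3)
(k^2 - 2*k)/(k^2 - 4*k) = (k - 2)/(k - 4)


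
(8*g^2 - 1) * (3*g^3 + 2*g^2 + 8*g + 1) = 24*g^5 + 16*g^4 + 61*g^3 + 6*g^2 - 8*g - 1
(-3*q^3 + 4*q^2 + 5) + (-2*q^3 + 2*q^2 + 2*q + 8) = -5*q^3 + 6*q^2 + 2*q + 13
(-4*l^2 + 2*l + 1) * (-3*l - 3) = 12*l^3 + 6*l^2 - 9*l - 3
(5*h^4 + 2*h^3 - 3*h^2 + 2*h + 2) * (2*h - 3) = 10*h^5 - 11*h^4 - 12*h^3 + 13*h^2 - 2*h - 6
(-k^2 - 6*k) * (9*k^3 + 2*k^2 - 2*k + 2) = -9*k^5 - 56*k^4 - 10*k^3 + 10*k^2 - 12*k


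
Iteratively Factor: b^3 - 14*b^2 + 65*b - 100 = (b - 5)*(b^2 - 9*b + 20) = (b - 5)*(b - 4)*(b - 5)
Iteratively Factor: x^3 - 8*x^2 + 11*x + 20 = (x - 4)*(x^2 - 4*x - 5) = (x - 5)*(x - 4)*(x + 1)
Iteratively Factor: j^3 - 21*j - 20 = (j - 5)*(j^2 + 5*j + 4) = (j - 5)*(j + 1)*(j + 4)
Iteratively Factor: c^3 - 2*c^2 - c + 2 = (c + 1)*(c^2 - 3*c + 2) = (c - 1)*(c + 1)*(c - 2)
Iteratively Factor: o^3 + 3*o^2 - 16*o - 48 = (o - 4)*(o^2 + 7*o + 12) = (o - 4)*(o + 4)*(o + 3)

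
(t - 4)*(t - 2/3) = t^2 - 14*t/3 + 8/3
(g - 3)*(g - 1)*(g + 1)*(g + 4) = g^4 + g^3 - 13*g^2 - g + 12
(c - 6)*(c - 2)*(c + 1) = c^3 - 7*c^2 + 4*c + 12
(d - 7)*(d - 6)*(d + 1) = d^3 - 12*d^2 + 29*d + 42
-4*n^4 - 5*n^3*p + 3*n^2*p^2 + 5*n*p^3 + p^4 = (-n + p)*(n + p)^2*(4*n + p)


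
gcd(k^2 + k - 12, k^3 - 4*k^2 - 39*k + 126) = k - 3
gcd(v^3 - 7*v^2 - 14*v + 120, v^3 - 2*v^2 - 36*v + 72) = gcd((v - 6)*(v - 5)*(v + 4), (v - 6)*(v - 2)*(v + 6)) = v - 6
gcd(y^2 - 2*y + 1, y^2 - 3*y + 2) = y - 1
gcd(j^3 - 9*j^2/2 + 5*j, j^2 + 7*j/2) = j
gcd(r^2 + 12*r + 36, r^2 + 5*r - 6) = r + 6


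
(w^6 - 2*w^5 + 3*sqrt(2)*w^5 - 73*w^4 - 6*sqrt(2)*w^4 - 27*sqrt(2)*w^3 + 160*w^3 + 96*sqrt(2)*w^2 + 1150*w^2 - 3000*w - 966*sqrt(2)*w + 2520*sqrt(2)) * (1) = w^6 - 2*w^5 + 3*sqrt(2)*w^5 - 73*w^4 - 6*sqrt(2)*w^4 - 27*sqrt(2)*w^3 + 160*w^3 + 96*sqrt(2)*w^2 + 1150*w^2 - 3000*w - 966*sqrt(2)*w + 2520*sqrt(2)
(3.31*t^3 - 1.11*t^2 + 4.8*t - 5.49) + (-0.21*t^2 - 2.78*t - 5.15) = 3.31*t^3 - 1.32*t^2 + 2.02*t - 10.64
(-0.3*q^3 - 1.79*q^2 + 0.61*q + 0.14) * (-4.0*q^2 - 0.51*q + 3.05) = 1.2*q^5 + 7.313*q^4 - 2.4421*q^3 - 6.3306*q^2 + 1.7891*q + 0.427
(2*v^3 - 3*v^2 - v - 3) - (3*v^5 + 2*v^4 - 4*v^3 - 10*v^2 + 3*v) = -3*v^5 - 2*v^4 + 6*v^3 + 7*v^2 - 4*v - 3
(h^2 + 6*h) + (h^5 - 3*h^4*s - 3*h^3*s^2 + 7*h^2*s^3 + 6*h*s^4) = h^5 - 3*h^4*s - 3*h^3*s^2 + 7*h^2*s^3 + h^2 + 6*h*s^4 + 6*h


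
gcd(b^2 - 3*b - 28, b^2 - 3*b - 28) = b^2 - 3*b - 28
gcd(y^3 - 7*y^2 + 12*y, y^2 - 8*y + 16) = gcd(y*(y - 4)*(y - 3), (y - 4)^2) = y - 4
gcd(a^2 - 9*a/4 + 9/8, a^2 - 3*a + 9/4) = a - 3/2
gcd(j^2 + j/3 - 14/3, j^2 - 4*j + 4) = j - 2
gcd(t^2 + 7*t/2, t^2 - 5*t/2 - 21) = t + 7/2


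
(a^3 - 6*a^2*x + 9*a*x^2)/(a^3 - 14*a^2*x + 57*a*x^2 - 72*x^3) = a/(a - 8*x)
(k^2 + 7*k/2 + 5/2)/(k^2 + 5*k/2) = (k + 1)/k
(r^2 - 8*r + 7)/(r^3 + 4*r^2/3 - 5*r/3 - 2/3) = 3*(r - 7)/(3*r^2 + 7*r + 2)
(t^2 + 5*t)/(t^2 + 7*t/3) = 3*(t + 5)/(3*t + 7)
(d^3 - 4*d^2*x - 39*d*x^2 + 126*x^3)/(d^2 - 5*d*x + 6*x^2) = (-d^2 + d*x + 42*x^2)/(-d + 2*x)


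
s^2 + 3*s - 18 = (s - 3)*(s + 6)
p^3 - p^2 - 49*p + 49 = (p - 7)*(p - 1)*(p + 7)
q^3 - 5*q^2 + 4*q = q*(q - 4)*(q - 1)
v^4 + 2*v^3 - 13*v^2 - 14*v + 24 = (v - 3)*(v - 1)*(v + 2)*(v + 4)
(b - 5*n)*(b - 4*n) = b^2 - 9*b*n + 20*n^2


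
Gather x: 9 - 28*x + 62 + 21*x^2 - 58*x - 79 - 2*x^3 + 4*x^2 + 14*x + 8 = -2*x^3 + 25*x^2 - 72*x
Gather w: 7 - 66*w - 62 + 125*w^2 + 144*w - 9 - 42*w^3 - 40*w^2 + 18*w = -42*w^3 + 85*w^2 + 96*w - 64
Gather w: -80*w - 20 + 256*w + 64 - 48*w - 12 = 128*w + 32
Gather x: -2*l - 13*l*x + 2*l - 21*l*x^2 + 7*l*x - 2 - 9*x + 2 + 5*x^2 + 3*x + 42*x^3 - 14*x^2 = 42*x^3 + x^2*(-21*l - 9) + x*(-6*l - 6)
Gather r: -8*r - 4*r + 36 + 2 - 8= 30 - 12*r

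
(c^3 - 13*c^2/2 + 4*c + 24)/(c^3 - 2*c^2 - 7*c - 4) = (c^2 - 5*c/2 - 6)/(c^2 + 2*c + 1)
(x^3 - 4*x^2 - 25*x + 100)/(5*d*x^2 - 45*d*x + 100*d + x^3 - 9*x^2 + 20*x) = (x + 5)/(5*d + x)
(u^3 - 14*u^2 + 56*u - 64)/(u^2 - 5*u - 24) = (u^2 - 6*u + 8)/(u + 3)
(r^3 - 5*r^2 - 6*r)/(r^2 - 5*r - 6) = r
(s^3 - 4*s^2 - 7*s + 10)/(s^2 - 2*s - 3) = (-s^3 + 4*s^2 + 7*s - 10)/(-s^2 + 2*s + 3)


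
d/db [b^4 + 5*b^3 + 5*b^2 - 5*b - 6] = 4*b^3 + 15*b^2 + 10*b - 5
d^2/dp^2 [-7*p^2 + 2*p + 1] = -14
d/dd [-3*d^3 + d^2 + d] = -9*d^2 + 2*d + 1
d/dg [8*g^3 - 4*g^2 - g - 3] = 24*g^2 - 8*g - 1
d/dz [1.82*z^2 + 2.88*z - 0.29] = 3.64*z + 2.88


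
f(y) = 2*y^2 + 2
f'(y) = 4*y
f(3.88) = 32.11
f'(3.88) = 15.52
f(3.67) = 28.94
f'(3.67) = 14.68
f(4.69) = 45.99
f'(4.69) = 18.76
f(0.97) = 3.88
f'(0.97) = 3.88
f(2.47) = 14.20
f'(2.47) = 9.88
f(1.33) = 5.54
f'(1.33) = 5.32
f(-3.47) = 26.08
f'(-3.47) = -13.88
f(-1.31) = 5.43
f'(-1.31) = -5.24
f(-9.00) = 164.00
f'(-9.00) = -36.00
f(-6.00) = 74.00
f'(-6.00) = -24.00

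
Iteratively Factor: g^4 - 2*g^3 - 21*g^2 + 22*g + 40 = (g - 5)*(g^3 + 3*g^2 - 6*g - 8) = (g - 5)*(g - 2)*(g^2 + 5*g + 4) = (g - 5)*(g - 2)*(g + 1)*(g + 4)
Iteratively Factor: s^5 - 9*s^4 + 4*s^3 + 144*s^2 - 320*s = (s)*(s^4 - 9*s^3 + 4*s^2 + 144*s - 320) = s*(s - 4)*(s^3 - 5*s^2 - 16*s + 80) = s*(s - 4)^2*(s^2 - s - 20) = s*(s - 4)^2*(s + 4)*(s - 5)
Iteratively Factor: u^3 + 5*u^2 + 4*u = (u)*(u^2 + 5*u + 4) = u*(u + 4)*(u + 1)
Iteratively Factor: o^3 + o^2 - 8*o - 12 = (o + 2)*(o^2 - o - 6) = (o + 2)^2*(o - 3)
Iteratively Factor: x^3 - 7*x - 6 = (x + 2)*(x^2 - 2*x - 3) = (x - 3)*(x + 2)*(x + 1)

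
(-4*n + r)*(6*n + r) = -24*n^2 + 2*n*r + r^2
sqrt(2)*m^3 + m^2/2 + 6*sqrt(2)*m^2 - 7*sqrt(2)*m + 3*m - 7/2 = (m - 1)*(m + 7)*(sqrt(2)*m + 1/2)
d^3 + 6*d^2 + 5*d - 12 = (d - 1)*(d + 3)*(d + 4)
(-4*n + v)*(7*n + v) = -28*n^2 + 3*n*v + v^2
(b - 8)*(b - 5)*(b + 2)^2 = b^4 - 9*b^3 - 8*b^2 + 108*b + 160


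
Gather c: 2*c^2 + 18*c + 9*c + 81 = 2*c^2 + 27*c + 81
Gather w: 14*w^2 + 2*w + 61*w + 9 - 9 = 14*w^2 + 63*w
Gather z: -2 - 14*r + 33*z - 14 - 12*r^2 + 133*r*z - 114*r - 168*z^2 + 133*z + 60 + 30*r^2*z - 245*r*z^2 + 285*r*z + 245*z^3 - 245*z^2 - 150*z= -12*r^2 - 128*r + 245*z^3 + z^2*(-245*r - 413) + z*(30*r^2 + 418*r + 16) + 44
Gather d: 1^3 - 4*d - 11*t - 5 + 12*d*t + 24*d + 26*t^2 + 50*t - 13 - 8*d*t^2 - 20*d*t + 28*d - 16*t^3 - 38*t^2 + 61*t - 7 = d*(-8*t^2 - 8*t + 48) - 16*t^3 - 12*t^2 + 100*t - 24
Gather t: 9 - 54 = -45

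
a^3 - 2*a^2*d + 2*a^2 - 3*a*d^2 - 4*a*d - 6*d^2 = (a + 2)*(a - 3*d)*(a + d)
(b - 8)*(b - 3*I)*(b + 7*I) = b^3 - 8*b^2 + 4*I*b^2 + 21*b - 32*I*b - 168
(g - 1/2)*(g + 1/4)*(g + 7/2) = g^3 + 13*g^2/4 - g - 7/16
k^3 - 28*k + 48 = (k - 4)*(k - 2)*(k + 6)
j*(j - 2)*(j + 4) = j^3 + 2*j^2 - 8*j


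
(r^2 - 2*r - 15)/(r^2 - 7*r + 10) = (r + 3)/(r - 2)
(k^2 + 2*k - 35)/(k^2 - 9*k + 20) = (k + 7)/(k - 4)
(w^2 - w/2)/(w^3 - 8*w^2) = (w - 1/2)/(w*(w - 8))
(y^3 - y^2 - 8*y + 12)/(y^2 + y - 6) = y - 2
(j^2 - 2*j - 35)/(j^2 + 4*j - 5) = (j - 7)/(j - 1)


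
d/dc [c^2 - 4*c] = 2*c - 4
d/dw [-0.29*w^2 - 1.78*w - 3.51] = -0.58*w - 1.78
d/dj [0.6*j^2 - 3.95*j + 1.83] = 1.2*j - 3.95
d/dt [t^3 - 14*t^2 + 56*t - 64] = 3*t^2 - 28*t + 56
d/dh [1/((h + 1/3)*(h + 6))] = 3*(-6*h - 19)/(9*h^4 + 114*h^3 + 397*h^2 + 228*h + 36)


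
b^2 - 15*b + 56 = (b - 8)*(b - 7)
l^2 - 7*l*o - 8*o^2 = (l - 8*o)*(l + o)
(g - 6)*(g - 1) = g^2 - 7*g + 6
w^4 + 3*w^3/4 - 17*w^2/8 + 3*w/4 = w*(w - 3/4)*(w - 1/2)*(w + 2)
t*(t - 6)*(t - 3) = t^3 - 9*t^2 + 18*t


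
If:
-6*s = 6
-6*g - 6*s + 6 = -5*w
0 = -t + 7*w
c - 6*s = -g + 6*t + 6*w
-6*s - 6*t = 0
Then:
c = -53/42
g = 89/42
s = -1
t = 1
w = 1/7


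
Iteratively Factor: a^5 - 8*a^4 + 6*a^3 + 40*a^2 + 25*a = (a + 1)*(a^4 - 9*a^3 + 15*a^2 + 25*a) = (a - 5)*(a + 1)*(a^3 - 4*a^2 - 5*a) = (a - 5)*(a + 1)^2*(a^2 - 5*a) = a*(a - 5)*(a + 1)^2*(a - 5)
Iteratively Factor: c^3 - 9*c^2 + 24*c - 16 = (c - 4)*(c^2 - 5*c + 4) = (c - 4)^2*(c - 1)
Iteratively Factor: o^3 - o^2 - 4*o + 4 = (o - 1)*(o^2 - 4) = (o - 2)*(o - 1)*(o + 2)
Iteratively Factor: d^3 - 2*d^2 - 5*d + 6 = (d - 3)*(d^2 + d - 2) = (d - 3)*(d - 1)*(d + 2)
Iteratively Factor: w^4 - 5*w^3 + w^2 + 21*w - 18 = (w + 2)*(w^3 - 7*w^2 + 15*w - 9) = (w - 1)*(w + 2)*(w^2 - 6*w + 9) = (w - 3)*(w - 1)*(w + 2)*(w - 3)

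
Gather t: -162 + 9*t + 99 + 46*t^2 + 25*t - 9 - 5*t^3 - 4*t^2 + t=-5*t^3 + 42*t^2 + 35*t - 72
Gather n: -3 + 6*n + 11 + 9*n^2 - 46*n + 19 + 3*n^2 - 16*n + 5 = 12*n^2 - 56*n + 32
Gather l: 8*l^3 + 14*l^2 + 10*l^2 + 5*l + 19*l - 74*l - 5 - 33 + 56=8*l^3 + 24*l^2 - 50*l + 18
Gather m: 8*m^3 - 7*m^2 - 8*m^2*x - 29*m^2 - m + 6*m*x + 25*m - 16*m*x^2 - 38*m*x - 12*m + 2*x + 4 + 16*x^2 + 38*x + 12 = 8*m^3 + m^2*(-8*x - 36) + m*(-16*x^2 - 32*x + 12) + 16*x^2 + 40*x + 16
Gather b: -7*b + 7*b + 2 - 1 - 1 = 0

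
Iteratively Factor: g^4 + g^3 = (g)*(g^3 + g^2) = g^2*(g^2 + g) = g^3*(g + 1)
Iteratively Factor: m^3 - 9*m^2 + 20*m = (m - 5)*(m^2 - 4*m) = (m - 5)*(m - 4)*(m)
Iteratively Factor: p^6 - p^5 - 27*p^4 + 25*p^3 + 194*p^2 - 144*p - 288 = (p + 1)*(p^5 - 2*p^4 - 25*p^3 + 50*p^2 + 144*p - 288) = (p - 2)*(p + 1)*(p^4 - 25*p^2 + 144) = (p - 4)*(p - 2)*(p + 1)*(p^3 + 4*p^2 - 9*p - 36) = (p - 4)*(p - 2)*(p + 1)*(p + 4)*(p^2 - 9) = (p - 4)*(p - 2)*(p + 1)*(p + 3)*(p + 4)*(p - 3)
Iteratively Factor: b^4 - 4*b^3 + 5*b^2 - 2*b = (b - 2)*(b^3 - 2*b^2 + b) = (b - 2)*(b - 1)*(b^2 - b) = (b - 2)*(b - 1)^2*(b)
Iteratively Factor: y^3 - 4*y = (y - 2)*(y^2 + 2*y) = y*(y - 2)*(y + 2)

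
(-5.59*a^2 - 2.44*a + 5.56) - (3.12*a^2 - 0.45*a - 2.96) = -8.71*a^2 - 1.99*a + 8.52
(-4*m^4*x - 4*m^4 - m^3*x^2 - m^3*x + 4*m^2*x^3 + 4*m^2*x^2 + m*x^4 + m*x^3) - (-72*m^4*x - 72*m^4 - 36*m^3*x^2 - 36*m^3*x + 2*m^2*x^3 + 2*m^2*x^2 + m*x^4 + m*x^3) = 68*m^4*x + 68*m^4 + 35*m^3*x^2 + 35*m^3*x + 2*m^2*x^3 + 2*m^2*x^2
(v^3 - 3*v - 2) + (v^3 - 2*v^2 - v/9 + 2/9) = 2*v^3 - 2*v^2 - 28*v/9 - 16/9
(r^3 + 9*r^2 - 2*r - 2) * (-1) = -r^3 - 9*r^2 + 2*r + 2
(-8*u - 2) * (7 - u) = 8*u^2 - 54*u - 14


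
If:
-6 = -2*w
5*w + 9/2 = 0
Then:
No Solution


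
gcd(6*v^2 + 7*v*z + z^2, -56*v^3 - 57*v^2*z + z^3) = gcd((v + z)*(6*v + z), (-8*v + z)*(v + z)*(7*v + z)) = v + z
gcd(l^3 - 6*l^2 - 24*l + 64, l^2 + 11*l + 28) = l + 4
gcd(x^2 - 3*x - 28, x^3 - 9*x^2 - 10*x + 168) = x^2 - 3*x - 28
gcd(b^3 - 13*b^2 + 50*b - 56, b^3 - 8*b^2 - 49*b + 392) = b - 7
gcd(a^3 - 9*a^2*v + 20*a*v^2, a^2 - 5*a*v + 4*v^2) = -a + 4*v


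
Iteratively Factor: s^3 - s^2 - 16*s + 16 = (s - 4)*(s^2 + 3*s - 4) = (s - 4)*(s + 4)*(s - 1)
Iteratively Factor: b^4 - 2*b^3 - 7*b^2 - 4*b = (b + 1)*(b^3 - 3*b^2 - 4*b) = (b - 4)*(b + 1)*(b^2 + b) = (b - 4)*(b + 1)^2*(b)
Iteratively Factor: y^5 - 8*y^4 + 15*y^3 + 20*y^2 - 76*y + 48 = (y + 2)*(y^4 - 10*y^3 + 35*y^2 - 50*y + 24) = (y - 3)*(y + 2)*(y^3 - 7*y^2 + 14*y - 8) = (y - 3)*(y - 1)*(y + 2)*(y^2 - 6*y + 8) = (y - 4)*(y - 3)*(y - 1)*(y + 2)*(y - 2)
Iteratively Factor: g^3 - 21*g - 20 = (g - 5)*(g^2 + 5*g + 4) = (g - 5)*(g + 1)*(g + 4)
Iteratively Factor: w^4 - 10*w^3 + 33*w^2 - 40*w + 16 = (w - 4)*(w^3 - 6*w^2 + 9*w - 4) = (w - 4)*(w - 1)*(w^2 - 5*w + 4) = (w - 4)*(w - 1)^2*(w - 4)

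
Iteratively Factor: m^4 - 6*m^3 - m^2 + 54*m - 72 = (m - 4)*(m^3 - 2*m^2 - 9*m + 18) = (m - 4)*(m + 3)*(m^2 - 5*m + 6) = (m - 4)*(m - 2)*(m + 3)*(m - 3)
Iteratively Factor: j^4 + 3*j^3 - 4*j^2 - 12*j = (j - 2)*(j^3 + 5*j^2 + 6*j) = (j - 2)*(j + 3)*(j^2 + 2*j) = (j - 2)*(j + 2)*(j + 3)*(j)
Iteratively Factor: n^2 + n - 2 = (n + 2)*(n - 1)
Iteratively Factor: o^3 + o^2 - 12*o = (o + 4)*(o^2 - 3*o) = o*(o + 4)*(o - 3)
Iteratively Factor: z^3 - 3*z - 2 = (z - 2)*(z^2 + 2*z + 1) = (z - 2)*(z + 1)*(z + 1)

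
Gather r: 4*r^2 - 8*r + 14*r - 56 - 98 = 4*r^2 + 6*r - 154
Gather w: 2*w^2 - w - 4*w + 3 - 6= 2*w^2 - 5*w - 3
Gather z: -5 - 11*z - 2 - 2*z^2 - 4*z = -2*z^2 - 15*z - 7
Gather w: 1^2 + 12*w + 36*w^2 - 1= 36*w^2 + 12*w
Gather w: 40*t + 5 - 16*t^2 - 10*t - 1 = -16*t^2 + 30*t + 4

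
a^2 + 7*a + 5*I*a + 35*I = (a + 7)*(a + 5*I)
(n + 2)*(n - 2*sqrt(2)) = n^2 - 2*sqrt(2)*n + 2*n - 4*sqrt(2)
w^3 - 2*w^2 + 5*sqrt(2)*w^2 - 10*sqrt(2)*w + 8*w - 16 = (w - 2)*(w + sqrt(2))*(w + 4*sqrt(2))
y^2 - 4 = (y - 2)*(y + 2)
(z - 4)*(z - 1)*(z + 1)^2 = z^4 - 3*z^3 - 5*z^2 + 3*z + 4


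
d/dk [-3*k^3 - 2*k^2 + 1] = k*(-9*k - 4)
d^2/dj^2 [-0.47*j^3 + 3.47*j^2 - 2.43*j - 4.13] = 6.94 - 2.82*j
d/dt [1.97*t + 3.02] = 1.97000000000000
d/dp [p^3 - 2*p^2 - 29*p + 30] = 3*p^2 - 4*p - 29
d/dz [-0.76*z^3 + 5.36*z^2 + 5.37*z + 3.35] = -2.28*z^2 + 10.72*z + 5.37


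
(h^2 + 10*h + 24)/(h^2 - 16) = (h + 6)/(h - 4)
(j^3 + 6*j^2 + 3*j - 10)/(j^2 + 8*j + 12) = (j^2 + 4*j - 5)/(j + 6)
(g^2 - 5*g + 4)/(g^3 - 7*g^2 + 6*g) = (g - 4)/(g*(g - 6))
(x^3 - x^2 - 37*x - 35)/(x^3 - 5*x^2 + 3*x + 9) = (x^2 - 2*x - 35)/(x^2 - 6*x + 9)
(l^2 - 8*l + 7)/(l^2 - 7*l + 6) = (l - 7)/(l - 6)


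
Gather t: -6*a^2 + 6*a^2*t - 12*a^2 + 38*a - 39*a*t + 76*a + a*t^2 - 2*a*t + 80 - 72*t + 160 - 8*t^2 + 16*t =-18*a^2 + 114*a + t^2*(a - 8) + t*(6*a^2 - 41*a - 56) + 240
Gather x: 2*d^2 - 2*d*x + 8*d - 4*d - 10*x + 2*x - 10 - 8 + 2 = 2*d^2 + 4*d + x*(-2*d - 8) - 16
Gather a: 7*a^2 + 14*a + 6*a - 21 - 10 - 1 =7*a^2 + 20*a - 32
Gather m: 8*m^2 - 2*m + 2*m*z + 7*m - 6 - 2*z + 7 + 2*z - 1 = 8*m^2 + m*(2*z + 5)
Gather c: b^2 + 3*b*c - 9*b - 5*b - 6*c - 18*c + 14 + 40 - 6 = b^2 - 14*b + c*(3*b - 24) + 48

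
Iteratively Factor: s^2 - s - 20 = (s - 5)*(s + 4)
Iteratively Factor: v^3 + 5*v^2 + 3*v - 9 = (v + 3)*(v^2 + 2*v - 3) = (v - 1)*(v + 3)*(v + 3)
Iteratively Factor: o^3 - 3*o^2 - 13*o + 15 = (o - 5)*(o^2 + 2*o - 3) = (o - 5)*(o + 3)*(o - 1)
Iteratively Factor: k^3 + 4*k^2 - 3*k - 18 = (k - 2)*(k^2 + 6*k + 9) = (k - 2)*(k + 3)*(k + 3)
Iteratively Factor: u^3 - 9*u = (u + 3)*(u^2 - 3*u) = (u - 3)*(u + 3)*(u)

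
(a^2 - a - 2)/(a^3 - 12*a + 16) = (a + 1)/(a^2 + 2*a - 8)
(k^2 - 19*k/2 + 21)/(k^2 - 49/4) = 2*(k - 6)/(2*k + 7)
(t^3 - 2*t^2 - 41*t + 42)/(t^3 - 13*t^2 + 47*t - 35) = (t + 6)/(t - 5)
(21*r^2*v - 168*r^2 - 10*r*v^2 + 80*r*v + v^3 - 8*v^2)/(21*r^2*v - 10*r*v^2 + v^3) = (v - 8)/v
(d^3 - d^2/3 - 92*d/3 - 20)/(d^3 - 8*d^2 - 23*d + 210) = (d + 2/3)/(d - 7)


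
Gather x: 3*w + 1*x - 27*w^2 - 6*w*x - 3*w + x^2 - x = -27*w^2 - 6*w*x + x^2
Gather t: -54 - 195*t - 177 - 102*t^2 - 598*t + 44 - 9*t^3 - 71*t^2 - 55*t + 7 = -9*t^3 - 173*t^2 - 848*t - 180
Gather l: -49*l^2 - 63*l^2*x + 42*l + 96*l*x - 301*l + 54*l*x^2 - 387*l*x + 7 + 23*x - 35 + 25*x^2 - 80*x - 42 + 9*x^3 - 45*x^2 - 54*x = l^2*(-63*x - 49) + l*(54*x^2 - 291*x - 259) + 9*x^3 - 20*x^2 - 111*x - 70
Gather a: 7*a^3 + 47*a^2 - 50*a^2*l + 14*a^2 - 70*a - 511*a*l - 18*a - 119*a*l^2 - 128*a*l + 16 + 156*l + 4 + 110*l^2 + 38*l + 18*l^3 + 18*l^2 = 7*a^3 + a^2*(61 - 50*l) + a*(-119*l^2 - 639*l - 88) + 18*l^3 + 128*l^2 + 194*l + 20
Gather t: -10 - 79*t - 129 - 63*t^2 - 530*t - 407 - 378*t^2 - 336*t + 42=-441*t^2 - 945*t - 504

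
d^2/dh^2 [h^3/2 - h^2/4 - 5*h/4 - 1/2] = 3*h - 1/2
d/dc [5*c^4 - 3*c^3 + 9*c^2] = c*(20*c^2 - 9*c + 18)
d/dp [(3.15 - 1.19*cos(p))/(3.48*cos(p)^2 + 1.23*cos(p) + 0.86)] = (-4.1412*cos(p)^2 + 21.924*cos(p) + 4.8979)*sin(p)/(12.1104*cos(p)^4 + 8.5608*cos(p)^3 + 7.4985*cos(p)^2 + 2.1156*cos(p) + 0.7396)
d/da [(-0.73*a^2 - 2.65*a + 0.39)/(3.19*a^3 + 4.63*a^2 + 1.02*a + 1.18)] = (2.3287*a^4 + 16.907*a^3 + 7.7926*a^2 - 5.3342*a - 3.5248)/(10.1761*a^6 + 29.5394*a^5 + 27.9445*a^4 + 16.9736*a^3 + 11.9672*a^2 + 2.4072*a + 1.3924)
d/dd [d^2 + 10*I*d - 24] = 2*d + 10*I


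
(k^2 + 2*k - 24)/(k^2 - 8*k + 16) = (k + 6)/(k - 4)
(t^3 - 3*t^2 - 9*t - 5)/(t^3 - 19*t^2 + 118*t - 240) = (t^2 + 2*t + 1)/(t^2 - 14*t + 48)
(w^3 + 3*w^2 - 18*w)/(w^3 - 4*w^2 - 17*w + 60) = w*(w + 6)/(w^2 - w - 20)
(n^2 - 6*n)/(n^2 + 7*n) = (n - 6)/(n + 7)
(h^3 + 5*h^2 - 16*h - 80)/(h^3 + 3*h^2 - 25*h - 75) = (h^2 - 16)/(h^2 - 2*h - 15)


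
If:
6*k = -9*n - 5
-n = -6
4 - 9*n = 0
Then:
No Solution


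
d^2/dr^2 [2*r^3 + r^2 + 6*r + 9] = 12*r + 2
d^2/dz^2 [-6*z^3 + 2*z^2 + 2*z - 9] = 4 - 36*z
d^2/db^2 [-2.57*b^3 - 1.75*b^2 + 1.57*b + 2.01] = -15.42*b - 3.5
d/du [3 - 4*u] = -4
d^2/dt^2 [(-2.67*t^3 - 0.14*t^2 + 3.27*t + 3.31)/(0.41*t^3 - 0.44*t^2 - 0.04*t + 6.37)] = (-1.77635683940025e-15*t^7 - 1.010404*t^6 + 3.035394*t^5 + 86.802576*t^4 - 18.03222*t^3 - 97.236372*t^2 - 646.569828*t + 8.869988)/(0.068921*t^9 - 0.221892*t^8 + 0.217956*t^7 + 3.170503*t^6 - 6.916152*t^5 + 3.070776*t^4 + 50.582195*t^3 - 53.530932*t^2 - 4.869228*t + 258.474853)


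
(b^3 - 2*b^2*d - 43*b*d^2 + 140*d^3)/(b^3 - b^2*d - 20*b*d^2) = (b^2 + 3*b*d - 28*d^2)/(b*(b + 4*d))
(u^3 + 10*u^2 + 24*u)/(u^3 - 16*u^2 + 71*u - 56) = u*(u^2 + 10*u + 24)/(u^3 - 16*u^2 + 71*u - 56)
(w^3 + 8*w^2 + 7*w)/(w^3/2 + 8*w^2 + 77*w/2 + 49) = 2*w*(w + 1)/(w^2 + 9*w + 14)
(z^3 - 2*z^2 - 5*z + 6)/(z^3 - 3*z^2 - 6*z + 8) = (z - 3)/(z - 4)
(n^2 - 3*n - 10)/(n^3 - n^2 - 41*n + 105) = (n + 2)/(n^2 + 4*n - 21)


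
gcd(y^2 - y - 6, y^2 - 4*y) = 1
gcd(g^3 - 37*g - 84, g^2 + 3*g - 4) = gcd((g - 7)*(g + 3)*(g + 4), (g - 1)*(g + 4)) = g + 4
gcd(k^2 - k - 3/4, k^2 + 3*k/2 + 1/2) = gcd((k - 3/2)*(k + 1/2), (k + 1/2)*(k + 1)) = k + 1/2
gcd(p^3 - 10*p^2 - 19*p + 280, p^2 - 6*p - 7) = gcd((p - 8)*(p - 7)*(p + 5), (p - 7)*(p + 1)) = p - 7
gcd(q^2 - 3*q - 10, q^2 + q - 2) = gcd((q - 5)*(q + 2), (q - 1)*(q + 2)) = q + 2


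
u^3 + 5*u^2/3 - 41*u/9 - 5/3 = (u - 5/3)*(u + 1/3)*(u + 3)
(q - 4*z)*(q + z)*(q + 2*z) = q^3 - q^2*z - 10*q*z^2 - 8*z^3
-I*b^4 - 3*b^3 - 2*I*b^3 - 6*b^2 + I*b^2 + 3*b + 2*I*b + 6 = (b + 1)*(b + 2)*(b - 3*I)*(-I*b + I)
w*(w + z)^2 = w^3 + 2*w^2*z + w*z^2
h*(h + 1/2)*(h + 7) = h^3 + 15*h^2/2 + 7*h/2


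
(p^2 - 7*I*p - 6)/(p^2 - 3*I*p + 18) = (p - I)/(p + 3*I)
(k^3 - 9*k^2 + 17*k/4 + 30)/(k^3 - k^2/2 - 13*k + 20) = (k^2 - 13*k/2 - 12)/(k^2 + 2*k - 8)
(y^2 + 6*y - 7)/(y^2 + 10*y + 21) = (y - 1)/(y + 3)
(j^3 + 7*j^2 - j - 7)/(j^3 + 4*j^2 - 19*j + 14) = (j + 1)/(j - 2)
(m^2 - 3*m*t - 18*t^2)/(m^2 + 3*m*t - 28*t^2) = (m^2 - 3*m*t - 18*t^2)/(m^2 + 3*m*t - 28*t^2)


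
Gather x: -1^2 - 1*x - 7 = -x - 8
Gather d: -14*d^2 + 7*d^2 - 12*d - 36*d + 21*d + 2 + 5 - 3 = -7*d^2 - 27*d + 4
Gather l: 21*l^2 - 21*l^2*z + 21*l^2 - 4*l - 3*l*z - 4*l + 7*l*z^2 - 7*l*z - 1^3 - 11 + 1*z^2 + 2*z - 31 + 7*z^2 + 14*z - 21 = l^2*(42 - 21*z) + l*(7*z^2 - 10*z - 8) + 8*z^2 + 16*z - 64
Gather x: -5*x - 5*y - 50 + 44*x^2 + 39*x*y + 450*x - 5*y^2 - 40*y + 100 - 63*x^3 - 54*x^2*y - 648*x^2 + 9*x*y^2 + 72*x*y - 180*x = -63*x^3 + x^2*(-54*y - 604) + x*(9*y^2 + 111*y + 265) - 5*y^2 - 45*y + 50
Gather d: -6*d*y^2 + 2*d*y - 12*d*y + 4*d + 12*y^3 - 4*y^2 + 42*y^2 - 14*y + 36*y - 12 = d*(-6*y^2 - 10*y + 4) + 12*y^3 + 38*y^2 + 22*y - 12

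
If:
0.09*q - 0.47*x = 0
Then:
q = 5.22222222222222*x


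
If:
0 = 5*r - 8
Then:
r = 8/5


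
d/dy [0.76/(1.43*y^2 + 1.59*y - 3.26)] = (-2.1736*y - 1.2084)/(1.43*y^2 + 1.59*y - 3.26)^2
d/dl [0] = 0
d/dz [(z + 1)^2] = 2*z + 2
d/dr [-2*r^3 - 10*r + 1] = -6*r^2 - 10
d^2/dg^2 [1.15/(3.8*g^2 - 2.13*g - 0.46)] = (33.212*g^2 - 18.6162*g - 1.15*(7.6*g - 2.13)*(15.2*g - 4.26) - 4.0204)/(-3.8*g^2 + 2.13*g + 0.46)^3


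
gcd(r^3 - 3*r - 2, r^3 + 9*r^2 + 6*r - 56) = r - 2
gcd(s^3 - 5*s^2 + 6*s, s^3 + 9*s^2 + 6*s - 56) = s - 2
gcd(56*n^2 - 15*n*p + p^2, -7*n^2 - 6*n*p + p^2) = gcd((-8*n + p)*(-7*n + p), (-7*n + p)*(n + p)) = -7*n + p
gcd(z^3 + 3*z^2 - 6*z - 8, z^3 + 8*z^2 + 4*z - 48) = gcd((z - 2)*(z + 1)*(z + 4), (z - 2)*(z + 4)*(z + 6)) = z^2 + 2*z - 8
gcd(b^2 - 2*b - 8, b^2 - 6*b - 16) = b + 2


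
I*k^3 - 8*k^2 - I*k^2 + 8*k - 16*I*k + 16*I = (k + 4*I)^2*(I*k - I)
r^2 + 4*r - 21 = (r - 3)*(r + 7)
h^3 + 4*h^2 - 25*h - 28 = (h - 4)*(h + 1)*(h + 7)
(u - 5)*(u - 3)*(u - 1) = u^3 - 9*u^2 + 23*u - 15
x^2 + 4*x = x*(x + 4)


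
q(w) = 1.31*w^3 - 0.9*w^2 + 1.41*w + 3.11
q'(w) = 3.93*w^2 - 1.8*w + 1.41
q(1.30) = 6.30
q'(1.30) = 5.71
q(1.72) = 9.54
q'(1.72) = 9.94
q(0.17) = 3.33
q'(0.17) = 1.22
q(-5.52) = -252.43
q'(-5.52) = 131.09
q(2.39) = 19.22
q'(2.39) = 19.56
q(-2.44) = -24.72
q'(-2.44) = 29.20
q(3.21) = 41.69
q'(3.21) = 36.13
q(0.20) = 3.37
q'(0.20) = 1.21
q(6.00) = 262.13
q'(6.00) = 132.09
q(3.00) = 34.61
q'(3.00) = 31.38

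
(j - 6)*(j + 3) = j^2 - 3*j - 18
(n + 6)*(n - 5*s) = n^2 - 5*n*s + 6*n - 30*s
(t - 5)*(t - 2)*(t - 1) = t^3 - 8*t^2 + 17*t - 10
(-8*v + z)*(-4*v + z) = 32*v^2 - 12*v*z + z^2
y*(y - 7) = y^2 - 7*y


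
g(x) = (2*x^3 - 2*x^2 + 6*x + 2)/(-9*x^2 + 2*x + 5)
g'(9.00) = -0.21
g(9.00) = -1.92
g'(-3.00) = -0.15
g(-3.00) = 1.07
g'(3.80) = -0.15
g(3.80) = -0.90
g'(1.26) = 3.14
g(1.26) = -1.53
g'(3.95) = -0.16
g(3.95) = -0.92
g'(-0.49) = 10.24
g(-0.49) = -0.89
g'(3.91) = -0.16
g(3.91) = -0.92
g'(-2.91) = -0.14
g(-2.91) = 1.06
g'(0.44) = 2.84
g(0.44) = 1.07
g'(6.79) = -0.20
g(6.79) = -1.45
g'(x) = (18*x - 2)*(2*x^3 - 2*x^2 + 6*x + 2)/(-9*x^2 + 2*x + 5)^2 + (6*x^2 - 4*x + 6)/(-9*x^2 + 2*x + 5) = 2*(-9*x^4 + 4*x^3 + 40*x^2 + 8*x + 13)/(81*x^4 - 36*x^3 - 86*x^2 + 20*x + 25)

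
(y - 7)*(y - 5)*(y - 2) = y^3 - 14*y^2 + 59*y - 70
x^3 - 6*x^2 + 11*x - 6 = (x - 3)*(x - 2)*(x - 1)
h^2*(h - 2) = h^3 - 2*h^2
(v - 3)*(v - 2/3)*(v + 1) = v^3 - 8*v^2/3 - 5*v/3 + 2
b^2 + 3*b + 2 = (b + 1)*(b + 2)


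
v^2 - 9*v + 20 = (v - 5)*(v - 4)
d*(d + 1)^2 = d^3 + 2*d^2 + d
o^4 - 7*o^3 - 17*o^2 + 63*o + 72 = (o - 8)*(o - 3)*(o + 1)*(o + 3)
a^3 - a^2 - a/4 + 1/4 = (a - 1)*(a - 1/2)*(a + 1/2)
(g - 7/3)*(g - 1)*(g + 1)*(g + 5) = g^4 + 8*g^3/3 - 38*g^2/3 - 8*g/3 + 35/3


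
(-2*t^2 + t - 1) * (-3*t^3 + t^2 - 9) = 6*t^5 - 5*t^4 + 4*t^3 + 17*t^2 - 9*t + 9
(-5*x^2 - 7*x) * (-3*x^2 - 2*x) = 15*x^4 + 31*x^3 + 14*x^2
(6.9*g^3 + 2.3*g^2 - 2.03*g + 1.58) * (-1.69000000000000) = -11.661*g^3 - 3.887*g^2 + 3.4307*g - 2.6702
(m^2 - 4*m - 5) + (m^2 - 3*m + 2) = 2*m^2 - 7*m - 3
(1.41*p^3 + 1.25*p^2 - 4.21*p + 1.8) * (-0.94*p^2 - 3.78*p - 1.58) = -1.3254*p^5 - 6.5048*p^4 - 2.9954*p^3 + 12.2468*p^2 - 0.152199999999999*p - 2.844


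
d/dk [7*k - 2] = 7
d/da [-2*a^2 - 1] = -4*a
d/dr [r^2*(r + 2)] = r*(3*r + 4)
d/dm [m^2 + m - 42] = 2*m + 1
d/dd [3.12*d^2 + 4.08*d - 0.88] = 6.24*d + 4.08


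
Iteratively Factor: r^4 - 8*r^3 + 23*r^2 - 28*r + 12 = (r - 1)*(r^3 - 7*r^2 + 16*r - 12) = (r - 3)*(r - 1)*(r^2 - 4*r + 4) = (r - 3)*(r - 2)*(r - 1)*(r - 2)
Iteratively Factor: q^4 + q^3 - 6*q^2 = (q - 2)*(q^3 + 3*q^2) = q*(q - 2)*(q^2 + 3*q) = q^2*(q - 2)*(q + 3)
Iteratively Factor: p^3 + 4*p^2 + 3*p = (p)*(p^2 + 4*p + 3) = p*(p + 1)*(p + 3)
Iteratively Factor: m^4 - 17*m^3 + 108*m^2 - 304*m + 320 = (m - 4)*(m^3 - 13*m^2 + 56*m - 80) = (m - 4)^2*(m^2 - 9*m + 20) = (m - 4)^3*(m - 5)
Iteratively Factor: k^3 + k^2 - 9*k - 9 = (k + 1)*(k^2 - 9) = (k + 1)*(k + 3)*(k - 3)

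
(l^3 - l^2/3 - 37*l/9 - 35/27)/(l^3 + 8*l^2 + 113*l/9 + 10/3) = (l - 7/3)/(l + 6)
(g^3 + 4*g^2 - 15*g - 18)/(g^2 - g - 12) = (-g^3 - 4*g^2 + 15*g + 18)/(-g^2 + g + 12)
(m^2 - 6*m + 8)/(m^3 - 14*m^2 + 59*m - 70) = (m - 4)/(m^2 - 12*m + 35)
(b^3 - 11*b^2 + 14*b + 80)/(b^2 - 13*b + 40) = b + 2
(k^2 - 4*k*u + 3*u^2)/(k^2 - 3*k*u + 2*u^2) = (-k + 3*u)/(-k + 2*u)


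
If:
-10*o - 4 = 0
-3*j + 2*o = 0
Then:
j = -4/15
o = -2/5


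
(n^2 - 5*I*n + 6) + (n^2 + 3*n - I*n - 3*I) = 2*n^2 + 3*n - 6*I*n + 6 - 3*I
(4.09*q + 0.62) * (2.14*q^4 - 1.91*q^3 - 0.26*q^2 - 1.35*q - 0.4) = 8.7526*q^5 - 6.4851*q^4 - 2.2476*q^3 - 5.6827*q^2 - 2.473*q - 0.248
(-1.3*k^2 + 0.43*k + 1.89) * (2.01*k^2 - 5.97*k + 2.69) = -2.613*k^4 + 8.6253*k^3 - 2.2652*k^2 - 10.1266*k + 5.0841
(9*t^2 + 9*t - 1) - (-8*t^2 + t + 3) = 17*t^2 + 8*t - 4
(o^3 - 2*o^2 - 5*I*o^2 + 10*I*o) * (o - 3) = o^4 - 5*o^3 - 5*I*o^3 + 6*o^2 + 25*I*o^2 - 30*I*o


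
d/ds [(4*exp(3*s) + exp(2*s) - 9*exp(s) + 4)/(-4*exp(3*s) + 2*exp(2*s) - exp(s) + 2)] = (12*exp(4*s) - 80*exp(3*s) + 89*exp(2*s) - 12*exp(s) - 14)*exp(s)/(16*exp(6*s) - 16*exp(5*s) + 12*exp(4*s) - 20*exp(3*s) + 9*exp(2*s) - 4*exp(s) + 4)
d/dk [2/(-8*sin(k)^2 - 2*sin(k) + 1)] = 4*(8*sin(k) + 1)*cos(k)/(8*sin(k)^2 + 2*sin(k) - 1)^2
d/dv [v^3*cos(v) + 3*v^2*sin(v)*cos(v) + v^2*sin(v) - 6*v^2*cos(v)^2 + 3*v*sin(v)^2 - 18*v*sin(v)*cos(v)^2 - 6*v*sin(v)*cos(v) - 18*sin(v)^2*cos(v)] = -v^3*sin(v) + 6*v^2*sin(2*v) + 4*v^2*cos(v) + 3*v^2*cos(2*v) + 2*v*sin(v) + 6*v*sin(2*v) - 9*v*cos(v)/2 - 12*v*cos(2*v) - 27*v*cos(3*v)/2 - 6*v - 3*sin(2*v) - 18*sin(3*v) - 3*cos(2*v)/2 + 3/2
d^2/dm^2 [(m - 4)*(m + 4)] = 2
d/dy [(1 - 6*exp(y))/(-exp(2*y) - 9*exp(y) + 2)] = (-6*exp(2*y) + 2*exp(y) - 3)*exp(y)/(exp(4*y) + 18*exp(3*y) + 77*exp(2*y) - 36*exp(y) + 4)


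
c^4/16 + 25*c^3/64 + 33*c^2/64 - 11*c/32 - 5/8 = (c/4 + 1/2)*(c/4 + 1)*(c - 1)*(c + 5/4)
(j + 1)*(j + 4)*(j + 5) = j^3 + 10*j^2 + 29*j + 20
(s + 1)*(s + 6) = s^2 + 7*s + 6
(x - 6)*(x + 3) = x^2 - 3*x - 18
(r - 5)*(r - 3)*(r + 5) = r^3 - 3*r^2 - 25*r + 75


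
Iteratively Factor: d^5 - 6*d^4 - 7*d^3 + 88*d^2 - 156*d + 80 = (d + 4)*(d^4 - 10*d^3 + 33*d^2 - 44*d + 20) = (d - 2)*(d + 4)*(d^3 - 8*d^2 + 17*d - 10) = (d - 5)*(d - 2)*(d + 4)*(d^2 - 3*d + 2) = (d - 5)*(d - 2)^2*(d + 4)*(d - 1)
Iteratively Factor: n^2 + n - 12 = (n - 3)*(n + 4)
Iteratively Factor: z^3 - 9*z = (z)*(z^2 - 9) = z*(z + 3)*(z - 3)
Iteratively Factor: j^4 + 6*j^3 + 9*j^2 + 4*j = (j)*(j^3 + 6*j^2 + 9*j + 4) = j*(j + 1)*(j^2 + 5*j + 4) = j*(j + 1)*(j + 4)*(j + 1)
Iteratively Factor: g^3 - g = (g)*(g^2 - 1) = g*(g - 1)*(g + 1)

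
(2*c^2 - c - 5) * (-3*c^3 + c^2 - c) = -6*c^5 + 5*c^4 + 12*c^3 - 4*c^2 + 5*c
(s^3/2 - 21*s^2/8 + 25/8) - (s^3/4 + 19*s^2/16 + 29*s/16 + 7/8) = s^3/4 - 61*s^2/16 - 29*s/16 + 9/4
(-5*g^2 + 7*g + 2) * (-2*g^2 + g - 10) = 10*g^4 - 19*g^3 + 53*g^2 - 68*g - 20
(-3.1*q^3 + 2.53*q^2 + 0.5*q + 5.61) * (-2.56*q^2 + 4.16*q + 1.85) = 7.936*q^5 - 19.3728*q^4 + 3.5098*q^3 - 7.6011*q^2 + 24.2626*q + 10.3785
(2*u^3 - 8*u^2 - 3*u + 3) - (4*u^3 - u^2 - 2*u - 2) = -2*u^3 - 7*u^2 - u + 5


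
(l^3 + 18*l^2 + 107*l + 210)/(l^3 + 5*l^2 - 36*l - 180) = (l + 7)/(l - 6)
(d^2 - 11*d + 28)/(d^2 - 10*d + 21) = (d - 4)/(d - 3)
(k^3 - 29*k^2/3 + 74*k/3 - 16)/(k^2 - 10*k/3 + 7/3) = (3*k^2 - 26*k + 48)/(3*k - 7)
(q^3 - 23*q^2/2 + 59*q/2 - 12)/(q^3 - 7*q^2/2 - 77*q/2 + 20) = (q - 3)/(q + 5)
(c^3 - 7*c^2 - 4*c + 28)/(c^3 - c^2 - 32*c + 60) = (c^2 - 5*c - 14)/(c^2 + c - 30)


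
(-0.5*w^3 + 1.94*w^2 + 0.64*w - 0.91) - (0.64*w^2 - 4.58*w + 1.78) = -0.5*w^3 + 1.3*w^2 + 5.22*w - 2.69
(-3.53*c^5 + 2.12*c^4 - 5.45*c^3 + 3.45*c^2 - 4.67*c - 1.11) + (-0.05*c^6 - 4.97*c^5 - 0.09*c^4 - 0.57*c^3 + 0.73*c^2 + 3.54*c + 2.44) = -0.05*c^6 - 8.5*c^5 + 2.03*c^4 - 6.02*c^3 + 4.18*c^2 - 1.13*c + 1.33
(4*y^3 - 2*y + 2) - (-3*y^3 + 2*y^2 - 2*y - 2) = 7*y^3 - 2*y^2 + 4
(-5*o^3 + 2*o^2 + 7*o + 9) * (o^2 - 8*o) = -5*o^5 + 42*o^4 - 9*o^3 - 47*o^2 - 72*o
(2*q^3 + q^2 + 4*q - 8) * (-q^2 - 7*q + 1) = -2*q^5 - 15*q^4 - 9*q^3 - 19*q^2 + 60*q - 8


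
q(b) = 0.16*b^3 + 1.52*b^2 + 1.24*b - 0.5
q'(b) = 0.48*b^2 + 3.04*b + 1.24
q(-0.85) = -0.55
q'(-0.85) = -1.00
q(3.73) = 33.58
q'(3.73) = 19.26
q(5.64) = 83.55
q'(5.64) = 33.65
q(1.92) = 8.62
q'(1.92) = 8.85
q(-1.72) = 1.05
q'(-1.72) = -2.57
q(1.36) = 4.40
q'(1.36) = 6.26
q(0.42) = 0.30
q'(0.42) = 2.60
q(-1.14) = -0.18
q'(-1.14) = -1.60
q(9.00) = 250.42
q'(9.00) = 67.48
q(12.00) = 509.74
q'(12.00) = 106.84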